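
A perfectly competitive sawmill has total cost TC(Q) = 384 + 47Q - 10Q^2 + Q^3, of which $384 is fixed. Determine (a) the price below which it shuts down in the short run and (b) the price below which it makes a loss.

Shutdown price = $22; break-even price = $79

AVC = 47 - 10Q + Q^2; minimized at Q = 5, giving min AVC = $22. That is the shutdown price.
ATC = 384/Q + 47 - 10Q + Q^2. Setting dATC/dQ = −384/Q^2 − 10 + 2Q = 0 gives Q = 8 (since 2·8^3 − 10·8^2 = 384).
min ATC = 384/8 + 47 − 10·8 + 8^2 = $79. That is the break-even price.
Between these two prices the firm operates at a loss; above $79 it earns a profit.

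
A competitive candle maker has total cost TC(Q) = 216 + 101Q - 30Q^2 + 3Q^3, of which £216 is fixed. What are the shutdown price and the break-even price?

Shutdown price = min AVC. AVC = 101 - 30Q + 3Q^2, with vertex at Q = 5 and minimum £26.
ATC = 216/Q + 101 - 30Q + 3Q^2. Setting dATC/dQ = −216/Q^2 − 30 + 6Q = 0 gives Q = 6 (since 6·6^3 − 30·6^2 = 216).
min ATC = 216/6 + 101 − 30·6 + 3·6^2 = £65. That is the break-even price.
Between these two prices the firm operates at a loss; above £65 it earns a profit.

Shutdown price = £26; break-even price = £65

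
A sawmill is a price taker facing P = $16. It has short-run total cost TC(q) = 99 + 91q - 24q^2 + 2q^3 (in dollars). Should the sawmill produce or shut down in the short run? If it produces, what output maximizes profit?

Shut down

Strip out fixed cost: VC = 91q - 24q^2 + 2q^3. Then AVC = 91 - 24q + 2q^2 and MC = 91 - 48q + 6q^2.
AVC hits its minimum where MC = AVC, at q = 6, giving min AVC = 91 - 24·6 + 2·6^2 = $19.
With P < min AVC ($16 < $19), every unit sold adds to the loss.
The firm minimizes its loss by shutting down and losing only its fixed cost of $99.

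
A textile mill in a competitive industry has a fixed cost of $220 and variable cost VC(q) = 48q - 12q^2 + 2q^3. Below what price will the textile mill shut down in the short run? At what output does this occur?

$30 per unit, at q = 3

The firm shuts down when price falls below the minimum of average variable cost. AVC = VC/q = 48 - 12q + 2q^2.
dAVC/dq = -12 + 4q = 0 gives q = 3. min AVC = 48 - 12·3 + 2·3^2 = 30.
So the shutdown price is $30.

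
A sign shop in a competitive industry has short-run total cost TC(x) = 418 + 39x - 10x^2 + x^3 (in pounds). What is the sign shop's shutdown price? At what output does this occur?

The shutdown price is the minimum of AVC. VC = 39x - 10x^2 + x^3, so AVC = 39 - 10x + x^2.
dAVC/dx = -10 + 2x = 0 gives x = 5. min AVC = 39 - 10·5 + 5^2 = 14.
For P < £14 the firm produces nothing.

£14 per unit, at x = 5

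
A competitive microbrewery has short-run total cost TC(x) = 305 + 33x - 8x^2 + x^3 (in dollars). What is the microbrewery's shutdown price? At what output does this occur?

$17 per unit, at x = 4

The firm shuts down when price falls below the minimum of average variable cost. AVC = VC/x = 33 - 8x + x^2.
At the minimum of AVC, MC = AVC. MC = 33 - 16x + 3x^2; setting MC = AVC gives 2x^2 - 8x = 0, so x = 4. min AVC = 17.
The firm shuts down for any P below $17.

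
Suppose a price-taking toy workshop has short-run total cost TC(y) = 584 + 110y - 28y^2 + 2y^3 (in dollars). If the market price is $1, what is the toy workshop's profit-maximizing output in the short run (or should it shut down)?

Variable cost is VC = 110y - 28y^2 + 2y^3, so AVC = VC/y = 110 - 28y + 2y^2 and MC = dTC/dy = 110 - 56y + 6y^2.
AVC is minimized where dAVC/dy = -28 + 4y = 0, at y = 7; min AVC = 110 - 28·7 + 2·7^2 = $12.
Since P = $1 < min AVC = $12, price fails to cover variable cost at any output.
Best response: produce nothing and absorb the $584 fixed cost.

Shut down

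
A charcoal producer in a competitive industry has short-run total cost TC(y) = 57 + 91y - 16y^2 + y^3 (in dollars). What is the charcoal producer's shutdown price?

Short-run supply begins at min AVC. From VC = 91y - 16y^2 + y^3, AVC = 91 - 16y + y^2.
dAVC/dy = -16 + 2y = 0 gives y = 8. min AVC = 91 - 16·8 + 8^2 = 27.
The firm shuts down for any P below $27.

$27 per unit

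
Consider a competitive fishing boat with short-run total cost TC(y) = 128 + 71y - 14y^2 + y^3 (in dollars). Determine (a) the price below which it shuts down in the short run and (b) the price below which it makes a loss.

Shutdown price = $22; break-even price = $39

AVC = 71 - 14y + y^2; minimized at y = 7, giving min AVC = $22. That is the shutdown price.
ATC = 128/y + 71 - 14y + y^2. Setting dATC/dy = −128/y^2 − 14 + 2y = 0 gives y = 8 (since 2·8^3 − 14·8^2 = 128).
min ATC = 128/8 + 71 − 14·8 + 8^2 = $39. That is the break-even price.
Between these two prices the firm operates at a loss; above $39 it earns a profit.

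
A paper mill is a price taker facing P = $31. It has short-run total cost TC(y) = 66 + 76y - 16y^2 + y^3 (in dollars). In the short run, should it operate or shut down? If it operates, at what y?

Produce at y = 9

Variable cost is VC = 76y - 16y^2 + y^3, so AVC = VC/y = 76 - 16y + y^2 and MC = dTC/dy = 76 - 32y + 3y^2.
AVC hits its minimum where MC = AVC, at y = 8, giving min AVC = 76 - 16·8 + 8^2 = $12.
Since P = $31 ≥ min AVC = $12, price covers variable cost and the firm should produce.
Solving P = MC: 45 - 32y + 3y^2 = 0 ⇒ y = 5/3 or 9. On the upward-sloping branch, y* = 9.
Check: AVC at y = 9 is $13 ≤ P, so revenue covers variable cost.
Profit = P·y − TC = 31·9 − 183 = $96.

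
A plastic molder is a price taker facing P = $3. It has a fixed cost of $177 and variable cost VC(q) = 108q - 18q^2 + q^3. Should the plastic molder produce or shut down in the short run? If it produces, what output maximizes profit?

Variable cost is VC = 108q - 18q^2 + q^3, so AVC = VC/q = 108 - 18q + q^2 and MC = dTC/dq = 108 - 36q + 3q^2.
AVC is minimized where dAVC/dq = -18 + 2q = 0, at q = 9; min AVC = 108 - 18·9 + 9^2 = $27.
Since P = $3 < min AVC = $27, price fails to cover variable cost at any output.
Shutting down limits the loss to fixed cost, $177.

Shut down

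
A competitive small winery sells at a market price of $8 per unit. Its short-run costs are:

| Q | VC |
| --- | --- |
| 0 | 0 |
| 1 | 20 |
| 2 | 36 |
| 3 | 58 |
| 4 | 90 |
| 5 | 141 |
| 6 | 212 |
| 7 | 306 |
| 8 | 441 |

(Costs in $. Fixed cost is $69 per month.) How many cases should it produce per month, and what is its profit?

Q = 0 (shut down); profit = -$69

Compute π = P·Q − TC at each output: Q=0: -69; Q=1: -81; Q=2: -89; Q=3: -103; Q=4: -127; Q=5: -170; Q=6: -233; Q=7: -319; Q=8: -446.
Profit is highest at Q = 0. Equivalently, the lowest AVC in the table is 36/2 ≈ $18 at Q = 2, and P = $8 falls below it — price never covers variable cost, so the firm shuts down and loses only its fixed cost.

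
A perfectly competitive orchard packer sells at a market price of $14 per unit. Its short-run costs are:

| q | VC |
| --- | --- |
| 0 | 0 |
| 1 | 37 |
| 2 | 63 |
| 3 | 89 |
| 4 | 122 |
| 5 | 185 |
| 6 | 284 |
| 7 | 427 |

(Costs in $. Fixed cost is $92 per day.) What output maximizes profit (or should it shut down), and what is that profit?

q = 0 (shut down); profit = -$92

Compute π = P·q − TC at each output: q=0: -92; q=1: -115; q=2: -127; q=3: -139; q=4: -158; q=5: -207; q=6: -292; q=7: -421.
Profit is highest at q = 0. Equivalently, the lowest AVC in the table is 89/3 ≈ $29.67 at q = 3, and P = $14 falls below it — price never covers variable cost, so the firm shuts down and loses only its fixed cost.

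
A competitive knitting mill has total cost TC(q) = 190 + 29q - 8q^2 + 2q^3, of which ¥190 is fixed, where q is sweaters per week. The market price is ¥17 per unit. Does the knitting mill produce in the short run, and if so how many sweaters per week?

Shut down

From TC, MC = TC'(q) = 29 - 16q + 6q^2 and AVC = VC/q = 29 - 8q + 2q^2.
AVC is minimized where dAVC/dq = -8 + 4q = 0, at q = 2; min AVC = 29 - 8·2 + 2·2^2 = ¥21.
With P < min AVC (¥17 < ¥21), every unit sold adds to the loss.
Best response: produce nothing and absorb the ¥190 fixed cost.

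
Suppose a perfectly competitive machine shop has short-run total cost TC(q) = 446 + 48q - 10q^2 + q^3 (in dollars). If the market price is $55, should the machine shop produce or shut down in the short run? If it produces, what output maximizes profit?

Produce at q = 7

Strip out fixed cost: VC = 48q - 10q^2 + q^3. Then AVC = 48 - 10q + q^2 and MC = 48 - 20q + 3q^2.
The AVC parabola has its vertex at q = 10/2 = 5, where AVC = 48 - 10·5 + 5^2 = $23.
Because $55 ≥ $23, revenue can cover variable cost; the firm operates.
Solving P = MC: -7 - 20q + 3q^2 = 0 ⇒ q = -1/3 or 7. On the upward-sloping branch, q* = 7.
Check: AVC at q = 7 is $27 ≤ P, so revenue covers variable cost.
Profit = P·q − TC = 55·7 − 635 = -$250, a loss, but smaller than the $446 fixed cost the firm would lose by shutting down.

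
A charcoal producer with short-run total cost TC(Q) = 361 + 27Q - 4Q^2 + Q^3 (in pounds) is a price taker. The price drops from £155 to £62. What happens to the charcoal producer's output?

Output falls from 8 to 5

AVC = 27 - 4Q + Q^2, minimized at Q = 2 where min AVC = £23. MC = 27 - 8Q + 3Q^2.
At P = £155 ≥ min AVC, set P = MC on the rising branch: Q = 8.
At P = £62 ≥ min AVC, set P = MC: Q = 5. The firm stays open but cuts output.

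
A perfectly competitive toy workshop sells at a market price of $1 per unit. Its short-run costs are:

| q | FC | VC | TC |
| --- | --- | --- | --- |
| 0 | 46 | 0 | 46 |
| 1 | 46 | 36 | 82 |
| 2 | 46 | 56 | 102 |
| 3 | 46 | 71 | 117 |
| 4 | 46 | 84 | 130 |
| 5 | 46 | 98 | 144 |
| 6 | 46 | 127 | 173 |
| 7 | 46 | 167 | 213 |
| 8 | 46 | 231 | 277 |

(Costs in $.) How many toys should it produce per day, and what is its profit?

Profit at each row (π = 1q − TC): q=0: -46; q=1: -81; q=2: -100; q=3: -114; q=4: -126; q=5: -139; q=6: -167; q=7: -206; q=8: -269.
Profit is highest at q = 0. Equivalently, the lowest AVC in the table is 98/5 ≈ $19.60 at q = 5, and P = $1 falls below it — price never covers variable cost, so the firm shuts down and loses only its fixed cost.

q = 0 (shut down); profit = -$46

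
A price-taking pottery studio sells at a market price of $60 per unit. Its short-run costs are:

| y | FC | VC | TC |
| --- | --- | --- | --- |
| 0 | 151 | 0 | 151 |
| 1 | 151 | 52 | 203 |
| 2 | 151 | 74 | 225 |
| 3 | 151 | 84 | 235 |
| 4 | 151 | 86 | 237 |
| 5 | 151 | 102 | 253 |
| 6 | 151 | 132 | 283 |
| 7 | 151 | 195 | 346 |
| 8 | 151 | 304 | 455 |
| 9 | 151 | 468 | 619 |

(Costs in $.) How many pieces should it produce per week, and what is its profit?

y = 6; profit = $77

Profit at each row (π = 60y − TC): y=0: -151; y=1: -143; y=2: -105; y=3: -55; y=4: 3; y=5: 47; y=6: 77; y=7: 74; y=8: 25; y=9: -79.
Profit is maximized at y = 6. AVC there is 132/6 = $22 ≤ P, so producing beats shutting down (which would give -$151).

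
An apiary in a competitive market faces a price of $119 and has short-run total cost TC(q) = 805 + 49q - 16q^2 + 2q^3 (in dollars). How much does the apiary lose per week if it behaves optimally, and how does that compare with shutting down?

Profit = -$217 at q = 7

AVC = 49 - 16q + 2q^2 has its minimum $17 at q = 4; price $119 clears that bar, so the firm operates.
MC = 49 - 32q + 6q^2. Setting P = MC and taking the root on the rising branch gives q* = 7.
TR = 119·7 = 833. TC = 805 + 245 = 1050. Profit = 833 − 1050 = -$217.
Shutting down would mean losing the fixed cost of $805, so operating at a loss of $217 is better by $588.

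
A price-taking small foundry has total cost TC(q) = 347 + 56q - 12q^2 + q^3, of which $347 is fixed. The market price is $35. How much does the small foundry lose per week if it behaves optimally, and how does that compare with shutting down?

AVC = 56 - 12q + q^2; min AVC = $20 at q = 6. Since P = $35 ≥ min AVC, the firm produces.
MC = 56 - 24q + 3q^2. Setting P = MC and taking the root on the rising branch gives q* = 7.
TR = 35·7 = 245. TC = 347 + 147 = 494. Profit = 245 − 494 = -$249.
Shutting down would mean losing the fixed cost of $347, so operating at a loss of $249 is better by $98.

Profit = -$249 at q = 7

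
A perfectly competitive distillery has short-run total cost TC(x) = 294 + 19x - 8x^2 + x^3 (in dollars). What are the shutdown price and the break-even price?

Shutdown price = $3; break-even price = $54

AVC = 19 - 8x + x^2; minimized at x = 4, giving min AVC = $3. That is the shutdown price.
ATC = 294/x + 19 - 8x + x^2. Setting dATC/dx = −294/x^2 − 8 + 2x = 0 gives x = 7 (since 2·7^3 − 8·7^2 = 294).
min ATC = 294/7 + 19 − 8·7 + 7^2 = $54. That is the break-even price.
Between these two prices the firm operates at a loss; above $54 it earns a profit.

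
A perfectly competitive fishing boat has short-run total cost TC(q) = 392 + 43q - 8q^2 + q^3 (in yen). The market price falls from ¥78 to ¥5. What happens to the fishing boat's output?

Output falls from 7 to 0 (the firm shuts down)

AVC = 43 - 8q + q^2, minimized at q = 4 where min AVC = ¥27. MC = 43 - 16q + 3q^2.
With P = ¥78 above the shutdown price, P = MC gives q = 7.
At P = ¥5 < min AVC = ¥27, price no longer covers variable cost at any output, so the firm shuts down: q = 0.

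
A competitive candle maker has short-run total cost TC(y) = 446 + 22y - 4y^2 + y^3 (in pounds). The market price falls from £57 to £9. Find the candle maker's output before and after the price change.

AVC = 22 - 4y + y^2, minimized at y = 2 where min AVC = £18. MC = 22 - 8y + 3y^2.
With P = £57 above the shutdown price, P = MC gives y = 5.
At P = £9 < min AVC = £18, price no longer covers variable cost at any output, so the firm shuts down: y = 0.

Output falls from 5 to 0 (the firm shuts down)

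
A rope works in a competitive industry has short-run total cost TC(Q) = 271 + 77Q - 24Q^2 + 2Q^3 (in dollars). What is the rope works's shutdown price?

$5 per unit

Short-run supply begins at min AVC. From VC = 77Q - 24Q^2 + 2Q^3, AVC = 77 - 24Q + 2Q^2.
At the minimum of AVC, MC = AVC. MC = 77 - 48Q + 6Q^2; setting MC = AVC gives 4Q^2 - 24Q = 0, so Q = 6. min AVC = 5.
The firm shuts down for any P below $5.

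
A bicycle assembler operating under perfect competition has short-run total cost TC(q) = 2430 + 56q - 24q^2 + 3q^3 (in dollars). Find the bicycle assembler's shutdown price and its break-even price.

AVC = 56 - 24q + 3q^2; minimized at q = 4, giving min AVC = $8. That is the shutdown price.
ATC = 2430/q + 56 - 24q + 3q^2. Setting dATC/dq = −2430/q^2 − 24 + 6q = 0 gives q = 9 (since 6·9^3 − 24·9^2 = 2430).
min ATC = 2430/9 + 56 − 24·9 + 3·9^2 = $353. That is the break-even price.
For $8 ≤ P < $353 the firm produces at a loss; below $8 it shuts down.

Shutdown price = $8; break-even price = $353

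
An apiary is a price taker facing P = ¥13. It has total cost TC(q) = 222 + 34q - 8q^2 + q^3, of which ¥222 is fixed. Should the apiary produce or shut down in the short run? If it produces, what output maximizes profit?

Variable cost is VC = 34q - 8q^2 + q^3, so AVC = VC/q = 34 - 8q + q^2 and MC = dTC/dq = 34 - 16q + 3q^2.
AVC is minimized where dAVC/dq = -8 + 2q = 0, at q = 4; min AVC = 34 - 8·4 + 4^2 = ¥18.
P = ¥13 lies below min AVC = ¥18; no output level covers variable cost.
Best response: produce nothing and absorb the ¥222 fixed cost.

Shut down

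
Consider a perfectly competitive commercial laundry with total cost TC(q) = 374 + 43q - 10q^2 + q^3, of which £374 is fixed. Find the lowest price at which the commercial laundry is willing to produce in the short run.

The firm shuts down when price falls below the minimum of average variable cost. AVC = VC/q = 43 - 10q + q^2.
dAVC/dq = -10 + 2q = 0 gives q = 5. min AVC = 43 - 10·5 + 5^2 = 18.
For P < £18 the firm produces nothing.

£18 per unit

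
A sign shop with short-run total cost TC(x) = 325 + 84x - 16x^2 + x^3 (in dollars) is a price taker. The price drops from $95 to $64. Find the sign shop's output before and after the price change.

AVC = 84 - 16x + x^2, minimized at x = 8 where min AVC = $20. MC = 84 - 32x + 3x^2.
At P = $95 ≥ min AVC, set P = MC on the rising branch: x = 11.
At P = $64 ≥ min AVC, set P = MC: x = 10. The firm stays open but cuts output.

Output falls from 11 to 10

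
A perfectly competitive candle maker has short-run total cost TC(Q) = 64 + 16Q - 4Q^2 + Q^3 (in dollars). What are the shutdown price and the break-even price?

Shutdown price = min AVC. AVC = 16 - 4Q + Q^2, with vertex at Q = 2 and minimum $12.
ATC = 64/Q + 16 - 4Q + Q^2. Setting dATC/dQ = −64/Q^2 − 4 + 2Q = 0 gives Q = 4 (since 2·4^3 − 4·4^2 = 64).
min ATC = 64/4 + 16 − 4·4 + 4^2 = $32. That is the break-even price.
Between these two prices the firm operates at a loss; above $32 it earns a profit.

Shutdown price = $12; break-even price = $32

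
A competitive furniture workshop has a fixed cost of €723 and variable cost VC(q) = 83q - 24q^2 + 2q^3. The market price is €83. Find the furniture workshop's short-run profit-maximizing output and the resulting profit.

AVC = 83 - 24q + 2q^2 has its minimum €11 at q = 6; price €83 clears that bar, so the firm operates.
With MC = 83 - 48q + 6q^2, P = MC on the upward-sloping part at q* = 8.
TR = 83·8 = 664. TC = 723 + 152 = 875. Profit = 664 − 875 = -€211.
Shutting down would mean losing the fixed cost of €723, so operating at a loss of €211 is better by €512.

Profit = -€211 at q = 8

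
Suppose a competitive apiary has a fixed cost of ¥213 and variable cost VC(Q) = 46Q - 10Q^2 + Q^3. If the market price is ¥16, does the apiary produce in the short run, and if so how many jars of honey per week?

From TC, MC = TC'(Q) = 46 - 20Q + 3Q^2 and AVC = VC/Q = 46 - 10Q + Q^2.
AVC hits its minimum where MC = AVC, at Q = 5, giving min AVC = 46 - 10·5 + 5^2 = ¥21.
P = ¥16 lies below min AVC = ¥21; no output level covers variable cost.
The firm minimizes its loss by shutting down and losing only its fixed cost of ¥213.

Shut down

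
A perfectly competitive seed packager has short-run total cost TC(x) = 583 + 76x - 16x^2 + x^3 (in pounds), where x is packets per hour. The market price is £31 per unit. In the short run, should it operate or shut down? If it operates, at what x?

Produce at x = 9

From TC, MC = TC'(x) = 76 - 32x + 3x^2 and AVC = VC/x = 76 - 16x + x^2.
AVC hits its minimum where MC = AVC, at x = 8, giving min AVC = 76 - 16·8 + 8^2 = £12.
Because £31 ≥ £12, revenue can cover variable cost; the firm operates.
P = MC gives 45 - 32x + 3x^2 = 0, with roots 5/3 and 9. Take the larger (rising MC): x* = 9.
Check: AVC at x = 9 is £13 ≤ P, so revenue covers variable cost.
Profit = P·x − TC = 31·9 − 700 = -£421, a loss, but smaller than the £583 fixed cost the firm would lose by shutting down.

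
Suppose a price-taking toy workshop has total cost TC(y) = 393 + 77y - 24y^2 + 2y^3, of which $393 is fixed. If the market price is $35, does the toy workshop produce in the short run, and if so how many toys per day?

Strip out fixed cost: VC = 77y - 24y^2 + 2y^3. Then AVC = 77 - 24y + 2y^2 and MC = 77 - 48y + 6y^2.
The AVC parabola has its vertex at y = 24/4 = 6, where AVC = 77 - 24·6 + 2·6^2 = $5.
Because $35 ≥ $5, revenue can cover variable cost; the firm operates.
P = MC gives 42 - 48y + 6y^2 = 0, with roots 1 and 7. Take the larger (rising MC): y* = 7.
Check: AVC at y = 7 is $7 ≤ P, so revenue covers variable cost.
Profit = P·y − TC = 35·7 − 442 = -$197, a loss, but smaller than the $393 fixed cost the firm would lose by shutting down.

Produce at y = 7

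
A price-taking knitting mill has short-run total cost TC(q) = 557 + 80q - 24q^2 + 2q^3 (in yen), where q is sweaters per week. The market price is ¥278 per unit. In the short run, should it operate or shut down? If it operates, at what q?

From TC, MC = TC'(q) = 80 - 48q + 6q^2 and AVC = VC/q = 80 - 24q + 2q^2.
AVC is minimized where dAVC/dq = -24 + 4q = 0, at q = 6; min AVC = 80 - 24·6 + 2·6^2 = ¥8.
Since P = ¥278 ≥ min AVC = ¥8, price covers variable cost and the firm should produce.
Solving P = MC: -198 - 48q + 6q^2 = 0 ⇒ q = -3 or 11. On the upward-sloping branch, q* = 11.
Check: AVC at q = 11 is ¥58 ≤ P, so revenue covers variable cost.
Profit = P·q − TC = 278·11 − 1195 = ¥1863.

Produce at q = 11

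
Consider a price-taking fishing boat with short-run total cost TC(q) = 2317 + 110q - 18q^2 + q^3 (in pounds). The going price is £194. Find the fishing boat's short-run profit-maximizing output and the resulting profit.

AVC = 110 - 18q + q^2; min AVC = £29 at q = 9. Since P = £194 ≥ min AVC, the firm produces.
MC = 110 - 36q + 3q^2. Setting P = MC and taking the root on the rising branch gives q* = 14.
TR = 194·14 = 2716. TC = 2317 + 756 = 3073. Profit = 2716 − 3073 = -£357.
By producing, the firm covers all variable cost plus £1960 of fixed cost; shutting down would lose the full £2317.

Profit = -£357 at q = 14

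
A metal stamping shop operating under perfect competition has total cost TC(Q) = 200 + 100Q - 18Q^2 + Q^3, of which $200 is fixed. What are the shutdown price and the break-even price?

Shutdown price = $19; break-even price = $40

Shutdown price = min AVC. AVC = 100 - 18Q + Q^2, with vertex at Q = 9 and minimum $19.
ATC = 200/Q + 100 - 18Q + Q^2. Setting dATC/dQ = −200/Q^2 − 18 + 2Q = 0 gives Q = 10 (since 2·10^3 − 18·10^2 = 200).
min ATC = 200/10 + 100 − 18·10 + 10^2 = $40. That is the break-even price.
Between these two prices the firm operates at a loss; above $40 it earns a profit.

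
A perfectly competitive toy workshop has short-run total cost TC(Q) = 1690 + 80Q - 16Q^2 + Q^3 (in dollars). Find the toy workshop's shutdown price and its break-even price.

AVC = 80 - 16Q + Q^2; minimized at Q = 8, giving min AVC = $16. That is the shutdown price.
ATC = 1690/Q + 80 - 16Q + Q^2. Setting dATC/dQ = −1690/Q^2 − 16 + 2Q = 0 gives Q = 13 (since 2·13^3 − 16·13^2 = 1690).
min ATC = 1690/13 + 80 − 16·13 + 13^2 = $171. That is the break-even price.
Between these two prices the firm operates at a loss; above $171 it earns a profit.

Shutdown price = $16; break-even price = $171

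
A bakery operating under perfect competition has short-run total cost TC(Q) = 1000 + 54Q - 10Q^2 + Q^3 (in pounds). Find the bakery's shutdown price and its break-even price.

Shutdown price = min AVC. AVC = 54 - 10Q + Q^2, with vertex at Q = 5 and minimum £29.
ATC = 1000/Q + 54 - 10Q + Q^2. Setting dATC/dQ = −1000/Q^2 − 10 + 2Q = 0 gives Q = 10 (since 2·10^3 − 10·10^2 = 1000).
min ATC = 1000/10 + 54 − 10·10 + 10^2 = £154. That is the break-even price.
For £29 ≤ P < £154 the firm produces at a loss; below £29 it shuts down.

Shutdown price = £29; break-even price = £154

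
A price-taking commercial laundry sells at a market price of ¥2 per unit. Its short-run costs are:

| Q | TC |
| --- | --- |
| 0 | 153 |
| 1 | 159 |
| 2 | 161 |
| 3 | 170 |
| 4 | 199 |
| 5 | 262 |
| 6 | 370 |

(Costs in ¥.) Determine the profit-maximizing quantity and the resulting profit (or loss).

Profit at each row (π = 2Q − TC): Q=0: -153; Q=1: -157; Q=2: -157; Q=3: -164; Q=4: -191; Q=5: -252; Q=6: -358.
Profit is highest at Q = 0. Equivalently, the lowest AVC in the table is 8/2 ≈ ¥4 at Q = 2, and P = ¥2 falls below it — price never covers variable cost, so the firm shuts down and loses only its fixed cost.

Q = 0 (shut down); profit = -¥153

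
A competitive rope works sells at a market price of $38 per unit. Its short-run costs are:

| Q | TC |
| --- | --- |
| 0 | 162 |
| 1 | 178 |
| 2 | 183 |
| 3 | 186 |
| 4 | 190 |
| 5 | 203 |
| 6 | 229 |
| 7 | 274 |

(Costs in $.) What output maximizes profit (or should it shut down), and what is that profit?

Q = 6; profit = -$1

Tabulate TR − TC: Q=0: -162; Q=1: -140; Q=2: -107; Q=3: -72; Q=4: -38; Q=5: -13; Q=6: -1; Q=7: -8.
Profit is maximized at Q = 6. AVC there is 67/6 = $11.17 ≤ P, so producing beats shutting down (which would give -$162).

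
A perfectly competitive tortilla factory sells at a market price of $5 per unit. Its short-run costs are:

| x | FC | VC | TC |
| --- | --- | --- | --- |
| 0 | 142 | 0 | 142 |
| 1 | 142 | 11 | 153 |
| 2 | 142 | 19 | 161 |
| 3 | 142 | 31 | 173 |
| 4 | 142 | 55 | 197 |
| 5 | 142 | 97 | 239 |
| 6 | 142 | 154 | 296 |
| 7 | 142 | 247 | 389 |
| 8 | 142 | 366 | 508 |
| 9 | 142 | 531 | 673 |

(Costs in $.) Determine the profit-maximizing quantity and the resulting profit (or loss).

Profit at each row (π = 5x − TC): x=0: -142; x=1: -148; x=2: -151; x=3: -158; x=4: -177; x=5: -214; x=6: -266; x=7: -354; x=8: -468; x=9: -628.
Profit is highest at x = 0. Equivalently, the lowest AVC in the table is 19/2 ≈ $9.50 at x = 2, and P = $5 falls below it — price never covers variable cost, so the firm shuts down and loses only its fixed cost.

x = 0 (shut down); profit = -$142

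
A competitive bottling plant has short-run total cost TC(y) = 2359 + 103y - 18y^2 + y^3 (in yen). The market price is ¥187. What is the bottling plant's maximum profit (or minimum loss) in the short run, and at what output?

AVC = 103 - 18y + y^2 has its minimum ¥22 at y = 9; price ¥187 clears that bar, so the firm operates.
With MC = 103 - 36y + 3y^2, P = MC on the upward-sloping part at y* = 14.
TR = 187·14 = 2618. TC = 2359 + 658 = 3017. Profit = 2618 − 3017 = -¥399.
That loss of ¥399 beats the ¥2359 the firm would lose by shutting down; producing recovers ¥1960 of fixed cost.

Profit = -¥399 at y = 14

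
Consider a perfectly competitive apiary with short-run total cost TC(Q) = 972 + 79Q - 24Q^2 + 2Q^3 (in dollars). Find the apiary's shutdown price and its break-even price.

Shutdown price = $7; break-even price = $133

Shutdown price = min AVC. AVC = 79 - 24Q + 2Q^2, with vertex at Q = 6 and minimum $7.
ATC = 972/Q + 79 - 24Q + 2Q^2. Setting dATC/dQ = −972/Q^2 − 24 + 4Q = 0 gives Q = 9 (since 4·9^3 − 24·9^2 = 972).
min ATC = 972/9 + 79 − 24·9 + 2·9^2 = $133. That is the break-even price.
Between these two prices the firm operates at a loss; above $133 it earns a profit.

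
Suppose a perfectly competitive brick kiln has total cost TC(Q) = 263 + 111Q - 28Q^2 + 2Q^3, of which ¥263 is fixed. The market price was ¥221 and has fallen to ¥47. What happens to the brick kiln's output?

Output falls from 11 to 8

AVC = 111 - 28Q + 2Q^2, minimized at Q = 7 where min AVC = ¥13. MC = 111 - 56Q + 6Q^2.
With P = ¥221 above the shutdown price, P = MC gives Q = 11.
At P = ¥47 ≥ min AVC, set P = MC: Q = 8. The firm stays open but cuts output.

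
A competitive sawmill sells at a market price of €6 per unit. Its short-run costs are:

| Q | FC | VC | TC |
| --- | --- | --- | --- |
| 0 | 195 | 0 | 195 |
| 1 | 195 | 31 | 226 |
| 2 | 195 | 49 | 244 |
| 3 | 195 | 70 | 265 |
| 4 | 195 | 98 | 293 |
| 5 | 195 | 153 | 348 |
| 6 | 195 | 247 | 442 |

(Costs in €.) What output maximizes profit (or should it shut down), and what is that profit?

Profit at each row (π = 6Q − TC): Q=0: -195; Q=1: -220; Q=2: -232; Q=3: -247; Q=4: -269; Q=5: -318; Q=6: -406.
Profit is highest at Q = 0. Equivalently, the lowest AVC in the table is 70/3 ≈ €23.33 at Q = 3, and P = €6 falls below it — price never covers variable cost, so the firm shuts down and loses only its fixed cost.

Q = 0 (shut down); profit = -€195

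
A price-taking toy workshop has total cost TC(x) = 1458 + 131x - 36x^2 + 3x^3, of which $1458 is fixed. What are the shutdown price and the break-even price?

AVC = 131 - 36x + 3x^2; minimized at x = 6, giving min AVC = $23. That is the shutdown price.
ATC = 1458/x + 131 - 36x + 3x^2. Setting dATC/dx = −1458/x^2 − 36 + 6x = 0 gives x = 9 (since 6·9^3 − 36·9^2 = 1458).
min ATC = 1458/9 + 131 − 36·9 + 3·9^2 = $212. That is the break-even price.
For $23 ≤ P < $212 the firm produces at a loss; below $23 it shuts down.

Shutdown price = $23; break-even price = $212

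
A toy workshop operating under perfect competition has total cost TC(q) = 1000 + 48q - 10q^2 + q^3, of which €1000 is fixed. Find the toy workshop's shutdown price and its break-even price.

Shutdown price = €23; break-even price = €148

Shutdown price = min AVC. AVC = 48 - 10q + q^2, with vertex at q = 5 and minimum €23.
ATC = 1000/q + 48 - 10q + q^2. Setting dATC/dq = −1000/q^2 − 10 + 2q = 0 gives q = 10 (since 2·10^3 − 10·10^2 = 1000).
min ATC = 1000/10 + 48 − 10·10 + 10^2 = €148. That is the break-even price.
For €23 ≤ P < €148 the firm produces at a loss; below €23 it shuts down.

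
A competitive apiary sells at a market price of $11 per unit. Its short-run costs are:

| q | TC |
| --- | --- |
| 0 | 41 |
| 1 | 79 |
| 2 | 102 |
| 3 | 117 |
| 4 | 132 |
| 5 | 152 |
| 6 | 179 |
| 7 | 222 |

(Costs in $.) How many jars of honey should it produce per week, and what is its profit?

Compute π = P·q − TC at each output: q=0: -41; q=1: -68; q=2: -80; q=3: -84; q=4: -88; q=5: -97; q=6: -113; q=7: -145.
Profit is highest at q = 0. Equivalently, the lowest AVC in the table is 111/5 ≈ $22.20 at q = 5, and P = $11 falls below it — price never covers variable cost, so the firm shuts down and loses only its fixed cost.

q = 0 (shut down); profit = -$41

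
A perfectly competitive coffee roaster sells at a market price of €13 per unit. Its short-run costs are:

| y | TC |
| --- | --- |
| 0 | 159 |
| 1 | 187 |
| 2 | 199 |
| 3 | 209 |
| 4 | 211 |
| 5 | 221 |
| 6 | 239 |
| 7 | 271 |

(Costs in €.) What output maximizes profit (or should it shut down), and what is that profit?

Tabulate TR − TC: y=0: -159; y=1: -174; y=2: -173; y=3: -170; y=4: -159; y=5: -156; y=6: -161; y=7: -180.
Profit is maximized at y = 5. AVC there is 62/5 = €12.40 ≤ P, so producing beats shutting down (which would give -€159).

y = 5; profit = -€156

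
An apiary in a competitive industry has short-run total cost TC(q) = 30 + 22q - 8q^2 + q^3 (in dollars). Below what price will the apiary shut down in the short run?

$6 per unit

The shutdown price is the minimum of AVC. VC = 22q - 8q^2 + q^3, so AVC = 22 - 8q + q^2.
At the minimum of AVC, MC = AVC. MC = 22 - 16q + 3q^2; setting MC = AVC gives 2q^2 - 8q = 0, so q = 4. min AVC = 6.
So the shutdown price is $6.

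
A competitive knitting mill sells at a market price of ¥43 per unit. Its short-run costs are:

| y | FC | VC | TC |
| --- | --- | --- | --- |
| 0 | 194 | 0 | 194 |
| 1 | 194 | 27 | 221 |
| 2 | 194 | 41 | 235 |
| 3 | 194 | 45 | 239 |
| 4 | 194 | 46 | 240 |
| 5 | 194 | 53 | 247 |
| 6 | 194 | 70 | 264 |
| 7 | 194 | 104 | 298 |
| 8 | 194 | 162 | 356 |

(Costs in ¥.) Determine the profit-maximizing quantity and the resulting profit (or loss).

y = 7; profit = ¥3

Profit at each row (π = 43y − TC): y=0: -194; y=1: -178; y=2: -149; y=3: -110; y=4: -68; y=5: -32; y=6: -6; y=7: 3; y=8: -12.
Profit is maximized at y = 7. AVC there is 104/7 = ¥14.86 ≤ P, so producing beats shutting down (which would give -¥194).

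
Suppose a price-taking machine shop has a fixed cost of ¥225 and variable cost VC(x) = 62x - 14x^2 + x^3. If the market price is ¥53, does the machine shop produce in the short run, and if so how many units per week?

Produce at x = 9

Variable cost is VC = 62x - 14x^2 + x^3, so AVC = VC/x = 62 - 14x + x^2 and MC = dTC/dx = 62 - 28x + 3x^2.
AVC hits its minimum where MC = AVC, at x = 7, giving min AVC = 62 - 14·7 + 7^2 = ¥13.
P = ¥53 exceeds min AVC = ¥13, so the firm stays open.
P = MC gives 9 - 28x + 3x^2 = 0, with roots 1/3 and 9. Take the larger (rising MC): x* = 9.
Check: AVC at x = 9 is ¥17 ≤ P, so revenue covers variable cost.
Profit = P·x − TC = 53·9 − 378 = ¥99.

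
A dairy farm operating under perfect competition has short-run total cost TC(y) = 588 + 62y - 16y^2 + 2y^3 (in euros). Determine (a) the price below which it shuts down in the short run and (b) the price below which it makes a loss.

Shutdown price = min AVC. AVC = 62 - 16y + 2y^2, with vertex at y = 4 and minimum €30.
ATC = 588/y + 62 - 16y + 2y^2. Setting dATC/dy = −588/y^2 − 16 + 4y = 0 gives y = 7 (since 4·7^3 − 16·7^2 = 588).
min ATC = 588/7 + 62 − 16·7 + 2·7^2 = €132. That is the break-even price.
Between these two prices the firm operates at a loss; above €132 it earns a profit.

Shutdown price = €30; break-even price = €132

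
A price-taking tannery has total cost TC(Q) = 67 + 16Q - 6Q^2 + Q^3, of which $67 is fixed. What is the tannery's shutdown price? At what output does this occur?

The firm shuts down when price falls below the minimum of average variable cost. AVC = VC/Q = 16 - 6Q + Q^2.
dAVC/dQ = -6 + 2Q = 0 gives Q = 3. min AVC = 16 - 6·3 + 3^2 = 7.
For P < $7 the firm produces nothing.

$7 per unit, at Q = 3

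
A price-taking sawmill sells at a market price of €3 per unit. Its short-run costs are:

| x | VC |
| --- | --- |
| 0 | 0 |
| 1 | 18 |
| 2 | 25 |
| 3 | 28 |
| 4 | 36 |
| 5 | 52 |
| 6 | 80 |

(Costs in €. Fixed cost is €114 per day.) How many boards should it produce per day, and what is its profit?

Compute π = P·x − TC at each output: x=0: -114; x=1: -129; x=2: -133; x=3: -133; x=4: -138; x=5: -151; x=6: -176.
Profit is highest at x = 0. Equivalently, the lowest AVC in the table is 36/4 ≈ €9 at x = 4, and P = €3 falls below it — price never covers variable cost, so the firm shuts down and loses only its fixed cost.

x = 0 (shut down); profit = -€114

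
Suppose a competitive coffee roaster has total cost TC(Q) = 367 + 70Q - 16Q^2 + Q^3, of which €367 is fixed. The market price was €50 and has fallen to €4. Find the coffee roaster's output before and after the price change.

MC = 70 - 32Q + 3Q^2; the shutdown threshold is min AVC = €6 (at Q = 8).
At P = €50 ≥ min AVC, set P = MC on the rising branch: Q = 10.
At P = €4 < min AVC = €6, price no longer covers variable cost at any output, so the firm shuts down: Q = 0.

Output falls from 10 to 0 (the firm shuts down)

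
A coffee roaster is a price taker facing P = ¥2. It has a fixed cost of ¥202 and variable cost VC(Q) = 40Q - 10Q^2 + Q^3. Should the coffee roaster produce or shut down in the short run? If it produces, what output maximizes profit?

Shut down

From TC, MC = TC'(Q) = 40 - 20Q + 3Q^2 and AVC = VC/Q = 40 - 10Q + Q^2.
The AVC parabola has its vertex at Q = 10/2 = 5, where AVC = 40 - 10·5 + 5^2 = ¥15.
With P < min AVC (¥2 < ¥15), every unit sold adds to the loss.
The firm minimizes its loss by shutting down and losing only its fixed cost of ¥202.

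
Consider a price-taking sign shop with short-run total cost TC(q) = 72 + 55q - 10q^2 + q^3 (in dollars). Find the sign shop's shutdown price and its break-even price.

Shutdown price = $30; break-even price = $43

AVC = 55 - 10q + q^2; minimized at q = 5, giving min AVC = $30. That is the shutdown price.
ATC = 72/q + 55 - 10q + q^2. Setting dATC/dq = −72/q^2 − 10 + 2q = 0 gives q = 6 (since 2·6^3 − 10·6^2 = 72).
min ATC = 72/6 + 55 − 10·6 + 6^2 = $43. That is the break-even price.
Between these two prices the firm operates at a loss; above $43 it earns a profit.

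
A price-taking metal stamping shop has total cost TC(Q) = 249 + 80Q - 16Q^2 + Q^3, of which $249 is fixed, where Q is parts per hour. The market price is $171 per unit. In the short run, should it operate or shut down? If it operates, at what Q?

Produce at Q = 13

Variable cost is VC = 80Q - 16Q^2 + Q^3, so AVC = VC/Q = 80 - 16Q + Q^2 and MC = dTC/dQ = 80 - 32Q + 3Q^2.
AVC is minimized where dAVC/dQ = -16 + 2Q = 0, at Q = 8; min AVC = 80 - 16·8 + 8^2 = $16.
P = $171 exceeds min AVC = $16, so the firm stays open.
Set P = MC: 171 = 80 - 32Q + 3Q^2 → -91 - 32Q + 3Q^2 = 0. The roots are Q = -7/3 and Q = 13; the profit-maximizing output is on the rising part of MC, so Q* = 13.
Check: AVC at Q = 13 is $41 ≤ P, so revenue covers variable cost.
Profit = P·Q − TC = 171·13 − 782 = $1441.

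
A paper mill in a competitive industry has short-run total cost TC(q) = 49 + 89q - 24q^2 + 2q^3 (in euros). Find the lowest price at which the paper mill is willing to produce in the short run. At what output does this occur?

Short-run supply begins at min AVC. From VC = 89q - 24q^2 + 2q^3, AVC = 89 - 24q + 2q^2.
At the minimum of AVC, MC = AVC. MC = 89 - 48q + 6q^2; setting MC = AVC gives 4q^2 - 24q = 0, so q = 6. min AVC = 17.
For P < €17 the firm produces nothing.

€17 per unit, at q = 6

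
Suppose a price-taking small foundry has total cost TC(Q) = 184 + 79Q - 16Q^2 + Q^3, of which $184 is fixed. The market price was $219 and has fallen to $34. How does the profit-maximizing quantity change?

MC = 79 - 32Q + 3Q^2; the shutdown threshold is min AVC = $15 (at Q = 8).
With P = $219 above the shutdown price, P = MC gives Q = 14.
At P = $34 ≥ min AVC, set P = MC: Q = 9. The firm stays open but cuts output.

Output falls from 14 to 9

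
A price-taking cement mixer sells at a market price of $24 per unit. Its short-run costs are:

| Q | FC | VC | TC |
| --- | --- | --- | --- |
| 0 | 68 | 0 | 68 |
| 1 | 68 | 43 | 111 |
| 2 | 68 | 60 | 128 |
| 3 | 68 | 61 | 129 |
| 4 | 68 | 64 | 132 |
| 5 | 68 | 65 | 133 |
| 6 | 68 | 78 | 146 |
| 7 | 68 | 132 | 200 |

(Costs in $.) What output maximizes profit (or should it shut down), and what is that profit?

Compute π = P·Q − TC at each output: Q=0: -68; Q=1: -87; Q=2: -80; Q=3: -57; Q=4: -36; Q=5: -13; Q=6: -2; Q=7: -32.
Profit is maximized at Q = 6. AVC there is 78/6 = $13 ≤ P, so producing beats shutting down (which would give -$68).

Q = 6; profit = -$2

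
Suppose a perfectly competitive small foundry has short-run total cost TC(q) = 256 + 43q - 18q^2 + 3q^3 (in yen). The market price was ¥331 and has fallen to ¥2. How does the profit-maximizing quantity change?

Output falls from 8 to 0 (the firm shuts down)

AVC = 43 - 18q + 3q^2, minimized at q = 3 where min AVC = ¥16. MC = 43 - 36q + 9q^2.
With P = ¥331 above the shutdown price, P = MC gives q = 8.
At P = ¥2 < min AVC = ¥16, price no longer covers variable cost at any output, so the firm shuts down: q = 0.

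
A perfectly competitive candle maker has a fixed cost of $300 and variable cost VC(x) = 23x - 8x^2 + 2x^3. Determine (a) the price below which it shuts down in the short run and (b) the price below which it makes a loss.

AVC = 23 - 8x + 2x^2; minimized at x = 2, giving min AVC = $15. That is the shutdown price.
ATC = 300/x + 23 - 8x + 2x^2. Setting dATC/dx = −300/x^2 − 8 + 4x = 0 gives x = 5 (since 4·5^3 − 8·5^2 = 300).
min ATC = 300/5 + 23 − 8·5 + 2·5^2 = $93. That is the break-even price.
For $15 ≤ P < $93 the firm produces at a loss; below $15 it shuts down.

Shutdown price = $15; break-even price = $93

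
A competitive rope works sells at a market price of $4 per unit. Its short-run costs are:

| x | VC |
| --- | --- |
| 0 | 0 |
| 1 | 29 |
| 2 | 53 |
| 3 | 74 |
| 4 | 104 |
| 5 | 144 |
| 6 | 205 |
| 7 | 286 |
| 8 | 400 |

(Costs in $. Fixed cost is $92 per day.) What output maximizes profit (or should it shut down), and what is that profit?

Profit at each row (π = 4x − TC): x=0: -92; x=1: -117; x=2: -137; x=3: -154; x=4: -180; x=5: -216; x=6: -273; x=7: -350; x=8: -460.
Profit is highest at x = 0. Equivalently, the lowest AVC in the table is 74/3 ≈ $24.67 at x = 3, and P = $4 falls below it — price never covers variable cost, so the firm shuts down and loses only its fixed cost.

x = 0 (shut down); profit = -$92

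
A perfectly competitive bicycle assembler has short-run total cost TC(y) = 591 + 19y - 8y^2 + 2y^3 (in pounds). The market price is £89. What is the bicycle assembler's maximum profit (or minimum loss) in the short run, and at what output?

Profit = -£291 at y = 5

AVC = 19 - 8y + 2y^2; min AVC = £11 at y = 2. Since P = £89 ≥ min AVC, the firm produces.
With MC = 19 - 16y + 6y^2, P = MC on the upward-sloping part at y* = 5.
TR = 89·5 = 445. TC = 591 + 145 = 736. Profit = 445 − 736 = -£291.
Shutting down would mean losing the fixed cost of £591, so operating at a loss of £291 is better by £300.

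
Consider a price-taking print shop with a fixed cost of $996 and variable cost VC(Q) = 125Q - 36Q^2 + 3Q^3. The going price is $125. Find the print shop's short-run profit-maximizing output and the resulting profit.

AVC = 125 - 36Q + 3Q^2 has its minimum $17 at Q = 6; price $125 clears that bar, so the firm operates.
MC = 125 - 72Q + 9Q^2. Setting P = MC and taking the root on the rising branch gives Q* = 8.
TR = 125·8 = 1000. TC = 996 + 232 = 1228. Profit = 1000 − 1228 = -$228.
By producing, the firm covers all variable cost plus $768 of fixed cost; shutting down would lose the full $996.

Profit = -$228 at Q = 8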